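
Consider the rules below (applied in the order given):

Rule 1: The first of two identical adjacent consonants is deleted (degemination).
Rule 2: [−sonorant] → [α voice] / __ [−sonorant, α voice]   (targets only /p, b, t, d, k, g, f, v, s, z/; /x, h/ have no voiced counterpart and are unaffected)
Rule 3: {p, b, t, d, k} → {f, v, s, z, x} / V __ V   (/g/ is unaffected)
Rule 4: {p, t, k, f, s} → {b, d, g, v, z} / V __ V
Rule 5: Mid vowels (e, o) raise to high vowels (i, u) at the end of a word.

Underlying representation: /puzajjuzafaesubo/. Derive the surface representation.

puzajuzavaezuvu

Rule 1 (degemination): /jj/ is a geminate; the first /j/ deletes. /puzajjuzafaesubo/ → puzajuzafaesubo.
Rule 2 (regressive voicing assimilation): no segment meets the environment; /puzajuzafaesubo/ is unchanged.
Rule 3 (intervocalic spirantization): /b/ is a stop between vowels /u/ and /o/, so it spirantizes to the fricative [v]. /puzajuzafaesubo/ → puzajuzafaesuvo.
Rule 4 (intervocalic voicing): /f/ is a voiceless obstruent between vowels /a/ and /a/, so it voices to [v]. /s/ is a voiceless obstruent between vowels /e/ and /u/, so it voices to [z]. /puzajuzafaesuvo/ → puzajuzavaezuvo.
Rule 5 (final vowel raising): /o/ is a mid vowel in word-final position, so it raises to [u]. /puzajuzavaezuvo/ → puzajuzavaezuvu.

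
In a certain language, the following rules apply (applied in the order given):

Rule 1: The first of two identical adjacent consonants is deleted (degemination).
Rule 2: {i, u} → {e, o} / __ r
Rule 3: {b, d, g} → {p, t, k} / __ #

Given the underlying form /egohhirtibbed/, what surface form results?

egohertibet

Rule 1 (degemination): /hh/ is a geminate; the first /h/ deletes. /bb/ is a geminate; the first /b/ deletes. /egohhirtibbed/ → egohirtibed.
Rule 2 (pre-rhotic lowering): /i/ is a high vowel immediately before /r/, so it lowers to [e]. /egohirtibed/ → egohertibed.
Rule 3 (final devoicing): /d/ is a voiced stop in word-final position, so it devoices to [t]. /egohertibed/ → egohertibet.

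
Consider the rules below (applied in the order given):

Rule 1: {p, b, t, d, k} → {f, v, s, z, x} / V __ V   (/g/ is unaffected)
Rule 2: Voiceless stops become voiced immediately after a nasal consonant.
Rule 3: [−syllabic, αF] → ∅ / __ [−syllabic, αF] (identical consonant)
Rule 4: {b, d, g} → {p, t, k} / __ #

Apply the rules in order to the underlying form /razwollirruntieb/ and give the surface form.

razwolirundiep

Rule 1 (intervocalic spirantization): no segment meets the environment; /razwollirruntieb/ is unchanged.
Rule 2 (post-nasal voicing): /t/ is a voiceless stop immediately after the nasal /n/, so it voices to [d]. /razwollirruntieb/ → razwollirrundieb.
Rule 3 (degemination): /ll/ is a geminate; the first /l/ deletes. /rr/ is a geminate; the first /r/ deletes. /razwollirrundieb/ → razwolirundieb.
Rule 4 (final devoicing): /b/ is a voiced stop in word-final position, so it devoices to [p]. /razwolirundieb/ → razwolirundiep.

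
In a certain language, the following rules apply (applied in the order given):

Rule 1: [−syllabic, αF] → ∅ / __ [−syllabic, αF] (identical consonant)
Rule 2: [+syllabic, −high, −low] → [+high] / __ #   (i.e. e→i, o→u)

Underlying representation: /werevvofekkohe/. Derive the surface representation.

werevofekohi

Rule 1 (degemination): /vv/ is a geminate; the first /v/ deletes. /kk/ is a geminate; the first /k/ deletes. /werevvofekkohe/ → werevofekohe.
Rule 2 (final vowel raising): /e/ is a mid vowel in word-final position, so it raises to [i]. /werevofekohe/ → werevofekohi.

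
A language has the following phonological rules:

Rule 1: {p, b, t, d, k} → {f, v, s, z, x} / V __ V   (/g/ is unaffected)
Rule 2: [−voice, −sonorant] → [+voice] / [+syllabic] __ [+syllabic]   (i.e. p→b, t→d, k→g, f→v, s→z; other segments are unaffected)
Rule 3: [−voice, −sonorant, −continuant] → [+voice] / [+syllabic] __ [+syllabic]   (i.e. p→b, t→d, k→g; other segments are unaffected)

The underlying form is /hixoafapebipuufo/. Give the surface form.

Rule 1 (intervocalic spirantization): /p/ is a stop between vowels /a/ and /e/, so it spirantizes to the fricative [f]. /b/ is a stop between vowels /e/ and /i/, so it spirantizes to the fricative [v]. /p/ is a stop between vowels /i/ and /u/, so it spirantizes to the fricative [f]. /hixoafapebipuufo/ → hixoafafevifuufo.
Rule 2 (intervocalic voicing): /f/ is a voiceless obstruent between vowels /a/ and /a/, so it voices to [v]. /f/ is a voiceless obstruent between vowels /a/ and /e/, so it voices to [v]. /f/ is a voiceless obstruent between vowels /i/ and /u/, so it voices to [v]. /f/ is a voiceless obstruent between vowels /u/ and /o/, so it voices to [v]. /hixoafafevifuufo/ → hixoavavevivuuvo.
Rule 3 (intervocalic voicing): no segment meets the environment; /hixoavavevivuuvo/ is unchanged.

hixoavavevivuuvo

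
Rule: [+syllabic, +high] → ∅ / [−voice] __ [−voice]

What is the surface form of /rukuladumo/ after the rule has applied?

rukuladumo

No segment of /rukuladumo/ meets the structural description of the rule, so the form surfaces unchanged.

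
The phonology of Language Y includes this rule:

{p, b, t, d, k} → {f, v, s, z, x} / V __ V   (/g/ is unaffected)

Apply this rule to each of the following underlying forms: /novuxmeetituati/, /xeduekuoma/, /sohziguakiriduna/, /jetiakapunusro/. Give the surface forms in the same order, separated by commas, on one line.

/novuxmeetituati/: /t/ is a stop between vowels /e/ and /i/, so it spirantizes to the fricative [s]. /t/ is a stop between vowels /i/ and /u/, so it spirantizes to the fricative [s]. /t/ is a stop between vowels /a/ and /i/, so it spirantizes to the fricative [s]. → [novuxmeesisuasi].
/xeduekuoma/: /d/ is a stop between vowels /e/ and /u/, so it spirantizes to the fricative [z]. /k/ is a stop between vowels /e/ and /u/, so it spirantizes to the fricative [x]. → [xezuexuoma].
/sohziguakiriduna/: /k/ is a stop between vowels /a/ and /i/, so it spirantizes to the fricative [x]. /d/ is a stop between vowels /i/ and /u/, so it spirantizes to the fricative [z]. → [sohziguaxirizuna].
/jetiakapunusro/: /t/ is a stop between vowels /e/ and /i/, so it spirantizes to the fricative [s]. /k/ is a stop between vowels /a/ and /a/, so it spirantizes to the fricative [x]. /p/ is a stop between vowels /a/ and /u/, so it spirantizes to the fricative [f]. → [jesiaxafunusro].

novuxmeesisuasi, xezuexuoma, sohziguaxirizuna, jesiaxafunusro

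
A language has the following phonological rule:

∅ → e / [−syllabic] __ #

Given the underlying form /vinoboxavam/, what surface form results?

vinoboxavame

the form ends in the consonant /m/, so [e] is inserted word-finally.
Surface form: [vinoboxavame].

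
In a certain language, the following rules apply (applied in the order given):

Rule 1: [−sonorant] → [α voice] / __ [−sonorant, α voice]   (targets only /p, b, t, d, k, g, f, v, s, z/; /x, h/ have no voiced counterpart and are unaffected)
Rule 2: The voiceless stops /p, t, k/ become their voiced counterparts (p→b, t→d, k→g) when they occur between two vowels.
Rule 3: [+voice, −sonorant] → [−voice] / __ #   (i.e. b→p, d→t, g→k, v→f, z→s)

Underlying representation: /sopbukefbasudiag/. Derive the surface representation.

Rule 1 (regressive voicing assimilation): /p/ precedes the voiced obstruent /b/, so it voices to [b] by assimilation. /f/ precedes the voiced obstruent /b/, so it voices to [v] by assimilation. /sopbukefbasudiag/ → sobbukevbasudiag.
Rule 2 (intervocalic voicing): /k/ is a voiceless stop between vowels /u/ and /e/, so it voices to [g]. /sobbukevbasudiag/ → sobbugevbasudiag.
Rule 3 (final devoicing): /g/ is a voiced obstruent in word-final position, so it devoices to [k]. /sobbugevbasudiag/ → sobbugevbasudiak.

sobbugevbasudiak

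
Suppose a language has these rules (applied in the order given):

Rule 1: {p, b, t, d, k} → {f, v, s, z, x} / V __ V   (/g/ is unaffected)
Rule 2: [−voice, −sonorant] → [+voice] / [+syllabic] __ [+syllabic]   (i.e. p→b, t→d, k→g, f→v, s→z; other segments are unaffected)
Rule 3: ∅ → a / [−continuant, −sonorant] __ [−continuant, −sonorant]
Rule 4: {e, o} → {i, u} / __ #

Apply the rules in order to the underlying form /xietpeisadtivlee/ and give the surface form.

Rule 1 (intervocalic spirantization): no segment meets the environment; /xietpeisadtivlee/ is unchanged.
Rule 2 (intervocalic voicing): /s/ is a voiceless obstruent between vowels /i/ and /a/, so it voices to [z]. /xietpeisadtivlee/ → xietpeizadtivlee.
Rule 3 (stop-cluster a-epenthesis): /t/ and /p/ form a stop–stop cluster, so [a] is inserted between them. /d/ and /t/ form a stop–stop cluster, so [a] is inserted between them. /xietpeizadtivlee/ → xietapeizadativlee.
Rule 4 (final vowel raising): /e/ is a mid vowel in word-final position, so it raises to [i]. /xietapeizadativlee/ → xietapeizadativlei.

xietapeizadativlei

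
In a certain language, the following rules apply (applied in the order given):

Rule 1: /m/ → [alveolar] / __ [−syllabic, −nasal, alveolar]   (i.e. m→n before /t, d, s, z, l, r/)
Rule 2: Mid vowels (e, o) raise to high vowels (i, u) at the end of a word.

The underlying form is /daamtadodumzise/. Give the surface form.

daantadodunzisi

Rule 1 (nasal place assimilation): /m/ precedes the alveolar consonant /t/, so it assimilates in place to [n]. /m/ precedes the alveolar consonant /z/, so it assimilates in place to [n]. /daamtadodumzise/ → daantadodunzise.
Rule 2 (final vowel raising): /e/ is a mid vowel in word-final position, so it raises to [i]. /daantadodunzise/ → daantadodunzisi.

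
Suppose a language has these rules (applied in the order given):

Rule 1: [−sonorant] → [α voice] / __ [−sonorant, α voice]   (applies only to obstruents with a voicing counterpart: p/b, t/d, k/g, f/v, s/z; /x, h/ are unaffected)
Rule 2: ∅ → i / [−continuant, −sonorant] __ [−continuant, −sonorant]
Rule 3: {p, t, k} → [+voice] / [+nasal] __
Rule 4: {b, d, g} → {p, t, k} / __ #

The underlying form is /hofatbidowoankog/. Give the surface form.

Rule 1 (regressive voicing assimilation): /t/ precedes the voiced obstruent /b/, so it voices to [d] by assimilation. /hofatbidowoankog/ → hofadbidowoankog.
Rule 2 (stop-cluster i-epenthesis): /d/ and /b/ form a stop–stop cluster, so [i] is inserted between them. /hofadbidowoankog/ → hofadibidowoankog.
Rule 3 (post-nasal voicing): /k/ is a voiceless stop immediately after the nasal /n/, so it voices to [g]. /hofadibidowoankog/ → hofadibidowoangog.
Rule 4 (final devoicing): /g/ is a voiced stop in word-final position, so it devoices to [k]. /hofadibidowoangog/ → hofadibidowoangok.

hofadibidowoangok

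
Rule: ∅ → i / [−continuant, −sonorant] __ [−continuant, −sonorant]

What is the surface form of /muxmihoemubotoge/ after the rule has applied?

muxmihoemubotoge

No segment of /muxmihoemubotoge/ meets the structural description of the rule, so the form surfaces unchanged.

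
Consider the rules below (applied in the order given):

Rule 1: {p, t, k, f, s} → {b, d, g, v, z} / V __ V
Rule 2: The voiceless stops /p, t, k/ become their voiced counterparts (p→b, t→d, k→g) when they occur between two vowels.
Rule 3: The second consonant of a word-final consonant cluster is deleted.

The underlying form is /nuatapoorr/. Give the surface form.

Rule 1 (intervocalic voicing): /t/ is a voiceless obstruent between vowels /a/ and /a/, so it voices to [d]. /p/ is a voiceless obstruent between vowels /a/ and /o/, so it voices to [b]. /nuatapoorr/ → nuadaboorr.
Rule 2 (intervocalic voicing): no segment meets the environment; /nuadaboorr/ is unchanged.
Rule 3 (final cluster simplification): /r/ is the second consonant of a word-final cluster /rr/, so it deletes. /nuadaboorr/ → nuadaboor.

nuadaboor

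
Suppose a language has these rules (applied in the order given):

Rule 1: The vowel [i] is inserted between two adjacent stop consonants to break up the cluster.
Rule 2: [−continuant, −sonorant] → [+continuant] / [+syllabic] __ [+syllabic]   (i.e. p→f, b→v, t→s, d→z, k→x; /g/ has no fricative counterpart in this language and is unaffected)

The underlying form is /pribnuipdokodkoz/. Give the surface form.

pribnuifizoxozixoz

Rule 1 (stop-cluster i-epenthesis): /p/ and /d/ form a stop–stop cluster, so [i] is inserted between them. /d/ and /k/ form a stop–stop cluster, so [i] is inserted between them. /pribnuipdokodkoz/ → pribnuipidokodikoz.
Rule 2 (intervocalic spirantization): /p/ is a stop between vowels /i/ and /i/, so it spirantizes to the fricative [f]. /d/ is a stop between vowels /i/ and /o/, so it spirantizes to the fricative [z]. /k/ is a stop between vowels /o/ and /o/, so it spirantizes to the fricative [x]. /d/ is a stop between vowels /o/ and /i/, so it spirantizes to the fricative [z]. /k/ is a stop between vowels /i/ and /o/, so it spirantizes to the fricative [x]. /pribnuipidokodikoz/ → pribnuifizoxozixoz.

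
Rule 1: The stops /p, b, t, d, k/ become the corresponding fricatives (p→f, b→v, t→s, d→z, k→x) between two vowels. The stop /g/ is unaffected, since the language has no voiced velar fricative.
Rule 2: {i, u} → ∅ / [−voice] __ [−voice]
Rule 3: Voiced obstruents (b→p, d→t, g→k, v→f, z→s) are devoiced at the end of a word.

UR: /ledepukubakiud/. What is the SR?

Rule 1 (intervocalic spirantization): /d/ is a stop between vowels /e/ and /e/, so it spirantizes to the fricative [z]. /p/ is a stop between vowels /e/ and /u/, so it spirantizes to the fricative [f]. /k/ is a stop between vowels /u/ and /u/, so it spirantizes to the fricative [x]. /b/ is a stop between vowels /u/ and /a/, so it spirantizes to the fricative [v]. /k/ is a stop between vowels /a/ and /i/, so it spirantizes to the fricative [x]. /ledepukubakiud/ → lezefuxuvaxiud.
Rule 2 (high vowel syncope): /u/ is a high vowel flanked by voiceless consonants /f/ and /x/, so it deletes. /lezefuxuvaxiud/ → lezefxuvaxiud.
Rule 3 (final devoicing): /d/ is a voiced obstruent in word-final position, so it devoices to [t]. /lezefxuvaxiud/ → lezefxuvaxiut.

lezefxuvaxiut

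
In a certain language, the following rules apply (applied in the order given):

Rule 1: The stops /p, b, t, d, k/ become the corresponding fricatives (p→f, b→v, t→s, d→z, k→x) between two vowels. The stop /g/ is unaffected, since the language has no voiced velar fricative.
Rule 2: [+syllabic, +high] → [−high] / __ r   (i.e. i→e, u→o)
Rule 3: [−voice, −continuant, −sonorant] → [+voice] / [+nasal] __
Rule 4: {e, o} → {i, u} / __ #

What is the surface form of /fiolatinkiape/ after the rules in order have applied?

Rule 1 (intervocalic spirantization): /t/ is a stop between vowels /a/ and /i/, so it spirantizes to the fricative [s]. /p/ is a stop between vowels /a/ and /e/, so it spirantizes to the fricative [f]. /fiolatinkiape/ → fiolasinkiafe.
Rule 2 (pre-rhotic lowering): no segment meets the environment; /fiolasinkiafe/ is unchanged.
Rule 3 (post-nasal voicing): /k/ is a voiceless stop immediately after the nasal /n/, so it voices to [g]. /fiolasinkiafe/ → fiolasingiafe.
Rule 4 (final vowel raising): /e/ is a mid vowel in word-final position, so it raises to [i]. /fiolasingiafe/ → fiolasingiafi.

fiolasingiafi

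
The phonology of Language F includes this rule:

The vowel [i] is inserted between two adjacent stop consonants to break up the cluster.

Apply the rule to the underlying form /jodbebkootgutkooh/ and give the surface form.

jodibebikootigutikooh

/d/ and /b/ form a stop–stop cluster, so [i] is inserted between them.
/b/ and /k/ form a stop–stop cluster, so [i] is inserted between them.
/t/ and /g/ form a stop–stop cluster, so [i] is inserted between them.
/t/ and /k/ form a stop–stop cluster, so [i] is inserted between them.
Surface form: [jodibebikootigutikooh].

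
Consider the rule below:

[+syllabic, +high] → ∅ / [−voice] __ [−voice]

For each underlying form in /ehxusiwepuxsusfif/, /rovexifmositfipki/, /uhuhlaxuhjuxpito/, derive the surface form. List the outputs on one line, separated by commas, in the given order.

ehxsiwepxssff, rovexfmostfpki, uhhlaxhjuxpto

/ehxusiwepuxsusfif/: /u/ is a high vowel flanked by voiceless consonants /x/ and /s/, so it deletes. /u/ is a high vowel flanked by voiceless consonants /p/ and /x/, so it deletes. /u/ is a high vowel flanked by voiceless consonants /s/ and /s/, so it deletes. /i/ is a high vowel flanked by voiceless consonants /f/ and /f/, so it deletes. → [ehxsiwepxssff].
/rovexifmositfipki/: /i/ is a high vowel flanked by voiceless consonants /x/ and /f/, so it deletes. /i/ is a high vowel flanked by voiceless consonants /s/ and /t/, so it deletes. /i/ is a high vowel flanked by voiceless consonants /f/ and /p/, so it deletes. → [rovexfmostfpki].
/uhuhlaxuhjuxpito/: /u/ is a high vowel flanked by voiceless consonants /h/ and /h/, so it deletes. /u/ is a high vowel flanked by voiceless consonants /x/ and /h/, so it deletes. /i/ is a high vowel flanked by voiceless consonants /p/ and /t/, so it deletes. → [uhhlaxhjuxpto].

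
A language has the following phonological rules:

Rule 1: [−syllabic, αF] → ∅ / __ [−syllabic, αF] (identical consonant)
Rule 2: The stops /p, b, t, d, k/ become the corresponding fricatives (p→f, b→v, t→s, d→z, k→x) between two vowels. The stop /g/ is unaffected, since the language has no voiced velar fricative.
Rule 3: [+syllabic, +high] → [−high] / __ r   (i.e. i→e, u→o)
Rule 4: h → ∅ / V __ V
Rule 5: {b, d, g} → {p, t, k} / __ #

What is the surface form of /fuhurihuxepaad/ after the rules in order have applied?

fuoriuxefaat

Rule 1 (degemination): no segment meets the environment; /fuhurihuxepaad/ is unchanged.
Rule 2 (intervocalic spirantization): /p/ is a stop between vowels /e/ and /a/, so it spirantizes to the fricative [f]. /fuhurihuxepaad/ → fuhurihuxefaad.
Rule 3 (pre-rhotic lowering): /u/ is a high vowel immediately before /r/, so it lowers to [o]. /fuhurihuxefaad/ → fuhorihuxefaad.
Rule 4 (intervocalic h-deletion): /h/ occurs between vowels /u/ and /o/, so it deletes. /h/ occurs between vowels /i/ and /u/, so it deletes. /fuhorihuxefaad/ → fuoriuxefaad.
Rule 5 (final devoicing): /d/ is a voiced stop in word-final position, so it devoices to [t]. /fuoriuxefaad/ → fuoriuxefaat.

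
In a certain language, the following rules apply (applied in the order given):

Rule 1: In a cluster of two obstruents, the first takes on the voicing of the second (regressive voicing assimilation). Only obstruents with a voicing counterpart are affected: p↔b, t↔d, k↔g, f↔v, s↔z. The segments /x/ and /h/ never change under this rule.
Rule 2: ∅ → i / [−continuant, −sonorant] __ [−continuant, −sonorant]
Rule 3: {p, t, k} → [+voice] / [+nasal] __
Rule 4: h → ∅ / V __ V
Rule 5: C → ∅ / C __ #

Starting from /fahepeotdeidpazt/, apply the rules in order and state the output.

faepeodideitipas

Rule 1 (regressive voicing assimilation): /t/ precedes the voiced obstruent /d/, so it voices to [d] by assimilation. /d/ precedes the voiceless obstruent /p/, so it devoices to [t] by assimilation. /z/ precedes the voiceless obstruent /t/, so it devoices to [s] by assimilation. /fahepeotdeidpazt/ → fahepeoddeitpast.
Rule 2 (stop-cluster i-epenthesis): /d/ and /d/ form a stop–stop cluster, so [i] is inserted between them. /t/ and /p/ form a stop–stop cluster, so [i] is inserted between them. /fahepeoddeitpast/ → fahepeodideitipast.
Rule 3 (post-nasal voicing): no segment meets the environment; /fahepeodideitipast/ is unchanged.
Rule 4 (intervocalic h-deletion): /h/ occurs between vowels /a/ and /e/, so it deletes. /fahepeodideitipast/ → faepeodideitipast.
Rule 5 (final cluster simplification): /t/ is the second consonant of a word-final cluster /st/, so it deletes. /faepeodideitipast/ → faepeodideitipas.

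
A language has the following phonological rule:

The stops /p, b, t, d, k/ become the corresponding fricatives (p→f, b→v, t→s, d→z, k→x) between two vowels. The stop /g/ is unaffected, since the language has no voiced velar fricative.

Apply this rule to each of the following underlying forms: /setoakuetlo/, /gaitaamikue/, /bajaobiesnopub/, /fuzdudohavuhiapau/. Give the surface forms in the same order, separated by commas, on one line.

/setoakuetlo/: /t/ is a stop between vowels /e/ and /o/, so it spirantizes to the fricative [s]. /k/ is a stop between vowels /a/ and /u/, so it spirantizes to the fricative [x]. → [sesoaxuetlo].
/gaitaamikue/: /t/ is a stop between vowels /i/ and /a/, so it spirantizes to the fricative [s]. /k/ is a stop between vowels /i/ and /u/, so it spirantizes to the fricative [x]. → [gaisaamixue].
/bajaobiesnopub/: /b/ is a stop between vowels /o/ and /i/, so it spirantizes to the fricative [v]. /p/ is a stop between vowels /o/ and /u/, so it spirantizes to the fricative [f]. → [bajaoviesnofub].
/fuzdudohavuhiapau/: /d/ is a stop between vowels /u/ and /o/, so it spirantizes to the fricative [z]. /p/ is a stop between vowels /a/ and /a/, so it spirantizes to the fricative [f]. → [fuzduzohavuhiafau].

sesoaxuetlo, gaisaamixue, bajaoviesnofub, fuzduzohavuhiafau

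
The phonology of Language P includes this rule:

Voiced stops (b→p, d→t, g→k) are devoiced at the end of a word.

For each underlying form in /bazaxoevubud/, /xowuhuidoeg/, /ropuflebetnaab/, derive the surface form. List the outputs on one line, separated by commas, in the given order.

/bazaxoevubud/: /d/ is a voiced stop in word-final position, so it devoices to [t]. → [bazaxoevubut].
/xowuhuidoeg/: /g/ is a voiced stop in word-final position, so it devoices to [k]. → [xowuhuidoek].
/ropuflebetnaab/: /b/ is a voiced stop in word-final position, so it devoices to [p]. → [ropuflebetnaap].

bazaxoevubut, xowuhuidoek, ropuflebetnaap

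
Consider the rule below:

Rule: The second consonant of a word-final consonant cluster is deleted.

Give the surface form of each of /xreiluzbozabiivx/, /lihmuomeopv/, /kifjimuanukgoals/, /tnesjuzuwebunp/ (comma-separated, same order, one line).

xreiluzbozabiiv, lihmuomeop, kifjimuanukgoal, tnesjuzuwebun

/xreiluzbozabiivx/: /x/ is the second consonant of a word-final cluster /vx/, so it deletes. → [xreiluzbozabiiv].
/lihmuomeopv/: /v/ is the second consonant of a word-final cluster /pv/, so it deletes. → [lihmuomeop].
/kifjimuanukgoals/: /s/ is the second consonant of a word-final cluster /ls/, so it deletes. → [kifjimuanukgoal].
/tnesjuzuwebunp/: /p/ is the second consonant of a word-final cluster /np/, so it deletes. → [tnesjuzuwebun].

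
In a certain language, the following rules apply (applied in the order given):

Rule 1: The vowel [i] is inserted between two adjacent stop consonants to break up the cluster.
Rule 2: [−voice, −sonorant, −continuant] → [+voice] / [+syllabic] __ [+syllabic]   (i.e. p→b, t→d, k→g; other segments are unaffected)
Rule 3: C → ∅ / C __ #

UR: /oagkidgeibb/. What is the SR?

oagigidigeibib

Rule 1 (stop-cluster i-epenthesis): /g/ and /k/ form a stop–stop cluster, so [i] is inserted between them. /d/ and /g/ form a stop–stop cluster, so [i] is inserted between them. /b/ and /b/ form a stop–stop cluster, so [i] is inserted between them. /oagkidgeibb/ → oagikidigeibib.
Rule 2 (intervocalic voicing): /k/ is a voiceless stop between vowels /i/ and /i/, so it voices to [g]. /oagikidigeibib/ → oagigidigeibib.
Rule 3 (final cluster simplification): no segment meets the environment; /oagigidigeibib/ is unchanged.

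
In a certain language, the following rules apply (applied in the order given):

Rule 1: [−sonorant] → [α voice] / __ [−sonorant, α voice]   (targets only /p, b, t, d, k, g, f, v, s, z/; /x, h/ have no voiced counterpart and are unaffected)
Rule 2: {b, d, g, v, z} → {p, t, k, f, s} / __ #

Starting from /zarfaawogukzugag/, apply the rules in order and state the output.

zarfaawogugzugak

Rule 1 (regressive voicing assimilation): /k/ precedes the voiced obstruent /z/, so it voices to [g] by assimilation. /zarfaawogukzugag/ → zarfaawogugzugag.
Rule 2 (final devoicing): /g/ is a voiced obstruent in word-final position, so it devoices to [k]. /zarfaawogugzugag/ → zarfaawogugzugak.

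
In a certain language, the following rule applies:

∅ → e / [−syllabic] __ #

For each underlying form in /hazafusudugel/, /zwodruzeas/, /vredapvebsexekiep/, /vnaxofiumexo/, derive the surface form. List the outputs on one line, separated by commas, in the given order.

/hazafusudugel/: the form ends in the consonant /l/, so [e] is inserted word-finally. → [hazafusudugele].
/zwodruzeas/: the form ends in the consonant /s/, so [e] is inserted word-finally. → [zwodruzease].
/vredapvebsexekiep/: the form ends in the consonant /p/, so [e] is inserted word-finally. → [vredapvebsexekiepe].
/vnaxofiumexo/: the rule's environment is not met; surfaces unchanged as [vnaxofiumexo].

hazafusudugele, zwodruzease, vredapvebsexekiepe, vnaxofiumexo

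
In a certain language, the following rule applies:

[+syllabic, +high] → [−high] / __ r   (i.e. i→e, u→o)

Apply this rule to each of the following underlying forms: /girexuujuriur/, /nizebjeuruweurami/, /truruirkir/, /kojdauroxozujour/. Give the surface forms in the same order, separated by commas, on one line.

gerexuujorior, nizebjeoruweorami, troruerker, kojdaoroxozujoor

/girexuujuriur/: /i/ is a high vowel immediately before /r/, so it lowers to [e]. /u/ is a high vowel immediately before /r/, so it lowers to [o]. /u/ is a high vowel immediately before /r/, so it lowers to [o]. → [gerexuujorior].
/nizebjeuruweurami/: /u/ is a high vowel immediately before /r/, so it lowers to [o]. /u/ is a high vowel immediately before /r/, so it lowers to [o]. → [nizebjeoruweorami].
/truruirkir/: /u/ is a high vowel immediately before /r/, so it lowers to [o]. /i/ is a high vowel immediately before /r/, so it lowers to [e]. /i/ is a high vowel immediately before /r/, so it lowers to [e]. → [troruerker].
/kojdauroxozujour/: /u/ is a high vowel immediately before /r/, so it lowers to [o]. /u/ is a high vowel immediately before /r/, so it lowers to [o]. → [kojdaoroxozujoor].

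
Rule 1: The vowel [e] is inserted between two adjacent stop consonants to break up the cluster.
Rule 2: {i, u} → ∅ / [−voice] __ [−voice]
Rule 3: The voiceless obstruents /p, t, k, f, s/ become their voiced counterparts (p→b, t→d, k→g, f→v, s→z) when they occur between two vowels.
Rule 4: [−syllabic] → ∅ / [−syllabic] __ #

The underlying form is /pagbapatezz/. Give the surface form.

pagebabadez

Rule 1 (stop-cluster e-epenthesis): /g/ and /b/ form a stop–stop cluster, so [e] is inserted between them. /pagbapatezz/ → pagebapatezz.
Rule 2 (high vowel syncope): no segment meets the environment; /pagebapatezz/ is unchanged.
Rule 3 (intervocalic voicing): /p/ is a voiceless obstruent between vowels /a/ and /a/, so it voices to [b]. /t/ is a voiceless obstruent between vowels /a/ and /e/, so it voices to [d]. /pagebapatezz/ → pagebabadezz.
Rule 4 (final cluster simplification): /z/ is the second consonant of a word-final cluster /zz/, so it deletes. /pagebabadezz/ → pagebabadez.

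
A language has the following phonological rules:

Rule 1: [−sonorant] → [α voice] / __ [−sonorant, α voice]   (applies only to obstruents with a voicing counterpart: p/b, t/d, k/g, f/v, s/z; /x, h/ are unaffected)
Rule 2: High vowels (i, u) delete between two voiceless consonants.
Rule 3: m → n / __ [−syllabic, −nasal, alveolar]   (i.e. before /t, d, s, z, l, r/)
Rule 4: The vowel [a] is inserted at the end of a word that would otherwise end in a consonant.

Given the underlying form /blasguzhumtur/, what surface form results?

blazgushuntura

Rule 1 (regressive voicing assimilation): /s/ precedes the voiced obstruent /g/, so it voices to [z] by assimilation. /z/ precedes the voiceless obstruent /h/, so it devoices to [s] by assimilation. /blasguzhumtur/ → blazgushumtur.
Rule 2 (high vowel syncope): no segment meets the environment; /blazgushumtur/ is unchanged.
Rule 3 (nasal place assimilation): /m/ precedes the alveolar consonant /t/, so it assimilates in place to [n]. /blazgushumtur/ → blazgushuntur.
Rule 4 (final a-epenthesis): the form ends in the consonant /r/, so [a] is inserted word-finally. /blazgushuntur/ → blazgushuntura.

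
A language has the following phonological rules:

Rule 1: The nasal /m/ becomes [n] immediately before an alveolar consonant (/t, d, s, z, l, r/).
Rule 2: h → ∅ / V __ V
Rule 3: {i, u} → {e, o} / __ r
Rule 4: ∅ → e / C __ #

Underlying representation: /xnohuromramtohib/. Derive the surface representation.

Rule 1 (nasal place assimilation): /m/ precedes the alveolar consonant /r/, so it assimilates in place to [n]. /m/ precedes the alveolar consonant /t/, so it assimilates in place to [n]. /xnohuromramtohib/ → xnohuronrantohib.
Rule 2 (intervocalic h-deletion): /h/ occurs between vowels /o/ and /u/, so it deletes. /h/ occurs between vowels /o/ and /i/, so it deletes. /xnohuronrantohib/ → xnouronrantoib.
Rule 3 (pre-rhotic lowering): /u/ is a high vowel immediately before /r/, so it lowers to [o]. /xnouronrantoib/ → xnooronrantoib.
Rule 4 (final e-epenthesis): the form ends in the consonant /b/, so [e] is inserted word-finally. /xnooronrantoib/ → xnooronrantoibe.

xnooronrantoibe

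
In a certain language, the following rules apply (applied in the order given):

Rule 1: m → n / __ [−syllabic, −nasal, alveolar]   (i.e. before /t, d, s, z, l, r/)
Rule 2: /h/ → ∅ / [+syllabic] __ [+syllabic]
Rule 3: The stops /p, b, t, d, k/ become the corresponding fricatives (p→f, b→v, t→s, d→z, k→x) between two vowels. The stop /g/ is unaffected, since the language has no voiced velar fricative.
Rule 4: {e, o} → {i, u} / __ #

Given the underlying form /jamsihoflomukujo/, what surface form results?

Rule 1 (nasal place assimilation): /m/ precedes the alveolar consonant /s/, so it assimilates in place to [n]. /jamsihoflomukujo/ → jansihoflomukujo.
Rule 2 (intervocalic h-deletion): /h/ occurs between vowels /i/ and /o/, so it deletes. /jansihoflomukujo/ → jansioflomukujo.
Rule 3 (intervocalic spirantization): /k/ is a stop between vowels /u/ and /u/, so it spirantizes to the fricative [x]. /jansioflomukujo/ → jansioflomuxujo.
Rule 4 (final vowel raising): /o/ is a mid vowel in word-final position, so it raises to [u]. /jansioflomuxujo/ → jansioflomuxuju.

jansioflomuxuju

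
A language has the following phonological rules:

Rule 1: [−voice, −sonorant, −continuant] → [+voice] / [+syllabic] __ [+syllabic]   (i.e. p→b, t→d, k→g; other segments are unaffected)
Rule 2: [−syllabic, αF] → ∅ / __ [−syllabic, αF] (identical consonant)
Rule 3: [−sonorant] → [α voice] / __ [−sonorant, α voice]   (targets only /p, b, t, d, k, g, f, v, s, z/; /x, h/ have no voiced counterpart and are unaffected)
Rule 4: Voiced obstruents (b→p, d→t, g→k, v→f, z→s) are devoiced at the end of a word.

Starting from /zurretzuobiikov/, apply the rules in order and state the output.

Rule 1 (intervocalic voicing): /k/ is a voiceless stop between vowels /i/ and /o/, so it voices to [g]. /zurretzuobiikov/ → zurretzuobiigov.
Rule 2 (degemination): /rr/ is a geminate; the first /r/ deletes. /zurretzuobiigov/ → zuretzuobiigov.
Rule 3 (regressive voicing assimilation): /t/ precedes the voiced obstruent /z/, so it voices to [d] by assimilation. /zuretzuobiigov/ → zuredzuobiigov.
Rule 4 (final devoicing): /v/ is a voiced obstruent in word-final position, so it devoices to [f]. /zuredzuobiigov/ → zuredzuobiigof.

zuredzuobiigof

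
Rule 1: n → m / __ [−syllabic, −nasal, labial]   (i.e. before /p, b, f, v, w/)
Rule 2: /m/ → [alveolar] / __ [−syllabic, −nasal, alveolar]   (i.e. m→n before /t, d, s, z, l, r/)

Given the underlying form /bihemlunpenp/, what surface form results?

Rule 1 (nasal place assimilation): /n/ precedes the labial consonant /p/, so it assimilates in place to [m]. /n/ precedes the labial consonant /p/, so it assimilates in place to [m]. /bihemlunpenp/ → bihemlumpemp.
Rule 2 (nasal place assimilation): /m/ precedes the alveolar consonant /l/, so it assimilates in place to [n]. /bihemlumpemp/ → bihenlumpemp.

bihenlumpemp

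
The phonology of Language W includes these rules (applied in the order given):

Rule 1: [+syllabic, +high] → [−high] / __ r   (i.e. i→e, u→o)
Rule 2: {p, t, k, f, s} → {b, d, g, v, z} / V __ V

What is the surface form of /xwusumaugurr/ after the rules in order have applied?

Rule 1 (pre-rhotic lowering): /u/ is a high vowel immediately before /r/, so it lowers to [o]. /xwusumaugurr/ → xwusumaugorr.
Rule 2 (intervocalic voicing): /s/ is a voiceless obstruent between vowels /u/ and /u/, so it voices to [z]. /xwusumaugorr/ → xwuzumaugorr.

xwuzumaugorr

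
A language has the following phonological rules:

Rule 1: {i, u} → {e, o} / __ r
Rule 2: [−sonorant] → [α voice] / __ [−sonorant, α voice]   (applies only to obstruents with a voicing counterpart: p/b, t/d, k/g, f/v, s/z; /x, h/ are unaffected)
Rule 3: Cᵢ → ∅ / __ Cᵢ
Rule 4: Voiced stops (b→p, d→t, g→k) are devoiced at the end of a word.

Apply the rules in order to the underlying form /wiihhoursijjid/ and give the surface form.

Rule 1 (pre-rhotic lowering): /u/ is a high vowel immediately before /r/, so it lowers to [o]. /wiihhoursijjid/ → wiihhoorsijjid.
Rule 2 (regressive voicing assimilation): no segment meets the environment; /wiihhoorsijjid/ is unchanged.
Rule 3 (degemination): /hh/ is a geminate; the first /h/ deletes. /jj/ is a geminate; the first /j/ deletes. /wiihhoorsijjid/ → wiihoorsijid.
Rule 4 (final devoicing): /d/ is a voiced stop in word-final position, so it devoices to [t]. /wiihoorsijid/ → wiihoorsijit.

wiihoorsijit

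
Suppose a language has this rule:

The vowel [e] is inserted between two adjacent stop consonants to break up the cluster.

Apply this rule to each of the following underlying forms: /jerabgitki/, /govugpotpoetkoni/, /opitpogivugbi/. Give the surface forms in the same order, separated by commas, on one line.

jerabegiteki, govugepotepoetekoni, opitepogivugebi

/jerabgitki/: /b/ and /g/ form a stop–stop cluster, so [e] is inserted between them. /t/ and /k/ form a stop–stop cluster, so [e] is inserted between them. → [jerabegiteki].
/govugpotpoetkoni/: /g/ and /p/ form a stop–stop cluster, so [e] is inserted between them. /t/ and /p/ form a stop–stop cluster, so [e] is inserted between them. /t/ and /k/ form a stop–stop cluster, so [e] is inserted between them. → [govugepotepoetekoni].
/opitpogivugbi/: /t/ and /p/ form a stop–stop cluster, so [e] is inserted between them. /g/ and /b/ form a stop–stop cluster, so [e] is inserted between them. → [opitepogivugebi].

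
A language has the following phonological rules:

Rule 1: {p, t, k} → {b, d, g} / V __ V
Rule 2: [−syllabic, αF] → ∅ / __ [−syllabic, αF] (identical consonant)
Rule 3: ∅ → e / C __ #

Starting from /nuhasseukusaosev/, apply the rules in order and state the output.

Rule 1 (intervocalic voicing): /k/ is a voiceless stop between vowels /u/ and /u/, so it voices to [g]. /nuhasseukusaosev/ → nuhasseugusaosev.
Rule 2 (degemination): /ss/ is a geminate; the first /s/ deletes. /nuhasseugusaosev/ → nuhaseugusaosev.
Rule 3 (final e-epenthesis): the form ends in the consonant /v/, so [e] is inserted word-finally. /nuhaseugusaosev/ → nuhaseugusaoseve.

nuhaseugusaoseve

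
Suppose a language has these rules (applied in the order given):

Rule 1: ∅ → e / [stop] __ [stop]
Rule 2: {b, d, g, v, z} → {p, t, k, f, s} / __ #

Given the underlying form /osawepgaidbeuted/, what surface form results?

Rule 1 (stop-cluster e-epenthesis): /p/ and /g/ form a stop–stop cluster, so [e] is inserted between them. /d/ and /b/ form a stop–stop cluster, so [e] is inserted between them. /osawepgaidbeuted/ → osawepegaidebeuted.
Rule 2 (final devoicing): /d/ is a voiced obstruent in word-final position, so it devoices to [t]. /osawepegaidebeuted/ → osawepegaidebeutet.

osawepegaidebeutet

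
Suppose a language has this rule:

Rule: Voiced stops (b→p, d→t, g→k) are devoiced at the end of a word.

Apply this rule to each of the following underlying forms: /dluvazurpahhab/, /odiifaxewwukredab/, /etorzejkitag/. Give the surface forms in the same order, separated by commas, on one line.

/dluvazurpahhab/: /b/ is a voiced stop in word-final position, so it devoices to [p]. → [dluvazurpahhap].
/odiifaxewwukredab/: /b/ is a voiced stop in word-final position, so it devoices to [p]. → [odiifaxewwukredap].
/etorzejkitag/: /g/ is a voiced stop in word-final position, so it devoices to [k]. → [etorzejkitak].

dluvazurpahhap, odiifaxewwukredap, etorzejkitak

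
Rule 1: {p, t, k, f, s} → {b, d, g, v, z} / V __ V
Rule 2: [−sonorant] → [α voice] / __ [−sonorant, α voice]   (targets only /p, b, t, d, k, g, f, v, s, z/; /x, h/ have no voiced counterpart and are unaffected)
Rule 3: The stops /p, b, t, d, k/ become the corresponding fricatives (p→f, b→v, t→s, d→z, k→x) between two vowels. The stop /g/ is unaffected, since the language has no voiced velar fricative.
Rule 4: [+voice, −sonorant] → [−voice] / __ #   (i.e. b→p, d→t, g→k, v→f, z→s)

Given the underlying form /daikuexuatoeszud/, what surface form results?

daiguexuazoezzut

Rule 1 (intervocalic voicing): /k/ is a voiceless obstruent between vowels /i/ and /u/, so it voices to [g]. /t/ is a voiceless obstruent between vowels /a/ and /o/, so it voices to [d]. /daikuexuatoeszud/ → daiguexuadoeszud.
Rule 2 (regressive voicing assimilation): /s/ precedes the voiced obstruent /z/, so it voices to [z] by assimilation. /daiguexuadoeszud/ → daiguexuadoezzud.
Rule 3 (intervocalic spirantization): /d/ is a stop between vowels /a/ and /o/, so it spirantizes to the fricative [z]. /daiguexuadoezzud/ → daiguexuazoezzud.
Rule 4 (final devoicing): /d/ is a voiced obstruent in word-final position, so it devoices to [t]. /daiguexuazoezzud/ → daiguexuazoezzut.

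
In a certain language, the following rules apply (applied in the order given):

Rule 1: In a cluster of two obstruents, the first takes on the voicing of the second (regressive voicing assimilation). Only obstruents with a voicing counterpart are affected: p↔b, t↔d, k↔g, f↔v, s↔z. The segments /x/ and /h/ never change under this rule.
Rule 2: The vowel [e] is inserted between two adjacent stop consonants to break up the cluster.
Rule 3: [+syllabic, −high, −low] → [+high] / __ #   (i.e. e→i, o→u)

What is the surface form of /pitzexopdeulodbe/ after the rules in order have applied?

pidzexobedeulodebi

Rule 1 (regressive voicing assimilation): /t/ precedes the voiced obstruent /z/, so it voices to [d] by assimilation. /p/ precedes the voiced obstruent /d/, so it voices to [b] by assimilation. /pitzexopdeulodbe/ → pidzexobdeulodbe.
Rule 2 (stop-cluster e-epenthesis): /b/ and /d/ form a stop–stop cluster, so [e] is inserted between them. /d/ and /b/ form a stop–stop cluster, so [e] is inserted between them. /pidzexobdeulodbe/ → pidzexobedeulodebe.
Rule 3 (final vowel raising): /e/ is a mid vowel in word-final position, so it raises to [i]. /pidzexobedeulodebe/ → pidzexobedeulodebi.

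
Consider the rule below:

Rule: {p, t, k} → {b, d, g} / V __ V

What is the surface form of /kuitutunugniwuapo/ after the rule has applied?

Scanning /kuitutunugniwuapo/: /k/ at position 1 is not in the conditioning environment; /t/ is a voiceless stop between vowels /i/ and /u/, so it voices to [d]; /t/ is a voiceless stop between vowels /u/ and /u/, so it voices to [d]; /p/ is a voiceless stop between vowels /a/ and /o/, so it voices to [b].
Result: [kuidudunugniwuabo].

kuidudunugniwuabo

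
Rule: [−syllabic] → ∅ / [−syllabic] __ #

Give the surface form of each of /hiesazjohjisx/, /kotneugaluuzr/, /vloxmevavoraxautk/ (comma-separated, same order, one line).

/hiesazjohjisx/: /x/ is the second consonant of a word-final cluster /sx/, so it deletes. → [hiesazjohjis].
/kotneugaluuzr/: /r/ is the second consonant of a word-final cluster /zr/, so it deletes. → [kotneugaluuz].
/vloxmevavoraxautk/: /k/ is the second consonant of a word-final cluster /tk/, so it deletes. → [vloxmevavoraxaut].

hiesazjohjis, kotneugaluuz, vloxmevavoraxaut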